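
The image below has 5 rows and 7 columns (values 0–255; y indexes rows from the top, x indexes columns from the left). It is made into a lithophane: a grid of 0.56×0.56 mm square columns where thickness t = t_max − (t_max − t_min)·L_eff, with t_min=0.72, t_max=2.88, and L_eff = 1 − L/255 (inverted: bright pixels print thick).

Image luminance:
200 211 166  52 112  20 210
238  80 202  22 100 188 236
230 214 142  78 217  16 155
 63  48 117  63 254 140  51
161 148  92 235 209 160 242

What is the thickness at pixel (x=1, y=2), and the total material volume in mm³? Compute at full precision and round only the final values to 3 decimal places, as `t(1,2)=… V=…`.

t(1,2)=2.533 V=21.376

span = t_max - t_min = 2.88 - 0.72 = 2.160
L(1,2) = 214, L_eff = 1 - 214/255 = 0.160784 (inverted)
t(1,2) = 2.88 - 2.160·0.160784 = 2.533
Σt over all 5·7 pixels = 144846/2125 ≈ 68.1628235
V = pitch²·Σt = 0.56²·144846/2125 = 21.376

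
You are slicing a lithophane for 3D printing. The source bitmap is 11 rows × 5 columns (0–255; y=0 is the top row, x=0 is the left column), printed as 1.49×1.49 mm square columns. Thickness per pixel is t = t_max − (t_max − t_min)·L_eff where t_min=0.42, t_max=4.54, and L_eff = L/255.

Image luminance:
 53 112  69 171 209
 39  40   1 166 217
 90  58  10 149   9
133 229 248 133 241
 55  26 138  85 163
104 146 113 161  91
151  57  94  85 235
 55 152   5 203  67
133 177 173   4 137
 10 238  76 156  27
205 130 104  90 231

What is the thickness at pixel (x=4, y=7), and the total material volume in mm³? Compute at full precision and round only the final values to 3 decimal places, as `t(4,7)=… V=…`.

span = t_max - t_min = 4.54 - 0.42 = 4.120
L(4,7) = 67, L_eff = 67/255 = 0.262745
t(4,7) = 4.54 - 4.120·0.262745 = 3.457
Σt over all 11·5 pixels = 1854151/12750 ≈ 145.4236078
V = pitch²·Σt = 1.49²·1854151/12750 = 322.855

t(4,7)=3.457 V=322.855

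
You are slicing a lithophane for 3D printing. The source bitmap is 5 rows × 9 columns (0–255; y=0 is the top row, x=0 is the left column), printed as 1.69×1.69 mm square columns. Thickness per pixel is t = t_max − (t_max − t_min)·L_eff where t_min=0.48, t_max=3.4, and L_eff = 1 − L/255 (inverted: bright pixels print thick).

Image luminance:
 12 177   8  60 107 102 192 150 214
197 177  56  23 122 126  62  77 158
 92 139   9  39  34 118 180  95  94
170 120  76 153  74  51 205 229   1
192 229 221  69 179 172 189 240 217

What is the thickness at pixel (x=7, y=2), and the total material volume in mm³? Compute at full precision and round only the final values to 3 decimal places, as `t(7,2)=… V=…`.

span = t_max - t_min = 3.4 - 0.48 = 2.920
L(7,2) = 95, L_eff = 1 - 95/255 = 0.627451 (inverted)
t(7,2) = 3.4 - 2.920·0.627451 = 1.568
Σt over all 5·9 pixels = 182337/2125 ≈ 85.8056471
V = pitch²·Σt = 1.69²·182337/2125 = 245.070

t(7,2)=1.568 V=245.070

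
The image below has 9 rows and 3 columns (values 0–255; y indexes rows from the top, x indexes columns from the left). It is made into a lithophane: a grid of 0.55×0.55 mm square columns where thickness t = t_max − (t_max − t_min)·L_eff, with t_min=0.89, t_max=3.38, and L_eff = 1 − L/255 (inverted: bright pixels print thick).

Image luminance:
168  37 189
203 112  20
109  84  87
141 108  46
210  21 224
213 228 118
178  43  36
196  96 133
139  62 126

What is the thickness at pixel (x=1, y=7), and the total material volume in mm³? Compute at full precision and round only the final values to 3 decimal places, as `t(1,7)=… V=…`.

t(1,7)=1.827 V=17.096

span = t_max - t_min = 3.38 - 0.89 = 2.490
L(1,7) = 96, L_eff = 1 - 96/255 = 0.623529 (inverted)
t(1,7) = 3.38 - 2.490·0.623529 = 1.827
Σt over all 9·3 pixels = 120099/2125 ≈ 56.5171765
V = pitch²·Σt = 0.55²·120099/2125 = 17.096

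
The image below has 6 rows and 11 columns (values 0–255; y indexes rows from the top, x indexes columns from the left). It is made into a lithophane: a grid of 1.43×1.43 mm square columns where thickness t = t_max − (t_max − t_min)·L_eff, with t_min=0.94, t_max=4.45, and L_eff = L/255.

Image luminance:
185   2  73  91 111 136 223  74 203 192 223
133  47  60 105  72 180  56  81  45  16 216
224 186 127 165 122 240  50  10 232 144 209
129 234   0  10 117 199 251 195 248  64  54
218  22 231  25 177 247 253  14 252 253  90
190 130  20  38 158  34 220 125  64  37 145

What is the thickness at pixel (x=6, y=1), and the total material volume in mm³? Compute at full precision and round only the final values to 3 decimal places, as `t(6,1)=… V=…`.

span = t_max - t_min = 4.45 - 0.94 = 3.510
L(6,1) = 56, L_eff = 56/255 = 0.219608
t(6,1) = 4.45 - 3.510·0.219608 = 3.679
Σt over all 6·11 pixels = 1481241/8500 ≈ 174.2636471
V = pitch²·Σt = 1.43²·1481241/8500 = 356.352

t(6,1)=3.679 V=356.352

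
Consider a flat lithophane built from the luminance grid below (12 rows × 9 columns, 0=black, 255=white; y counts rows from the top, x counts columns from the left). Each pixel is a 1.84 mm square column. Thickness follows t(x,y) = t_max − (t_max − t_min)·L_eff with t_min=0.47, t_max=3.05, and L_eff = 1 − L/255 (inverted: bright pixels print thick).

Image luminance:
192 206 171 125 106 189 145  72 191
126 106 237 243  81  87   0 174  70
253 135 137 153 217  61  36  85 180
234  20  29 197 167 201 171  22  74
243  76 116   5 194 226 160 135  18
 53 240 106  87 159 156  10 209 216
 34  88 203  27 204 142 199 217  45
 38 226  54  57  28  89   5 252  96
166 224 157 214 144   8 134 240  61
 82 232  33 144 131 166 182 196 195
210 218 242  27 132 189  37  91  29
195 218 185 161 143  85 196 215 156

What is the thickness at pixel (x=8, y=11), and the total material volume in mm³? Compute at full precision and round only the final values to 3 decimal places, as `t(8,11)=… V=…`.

span = t_max - t_min = 3.05 - 0.47 = 2.580
L(8,11) = 156, L_eff = 1 - 156/255 = 0.388235 (inverted)
t(8,11) = 3.05 - 2.580·0.388235 = 2.048
Σt over all 12·9 pixels = 424861/2125 ≈ 199.9345882
V = pitch²·Σt = 1.84²·424861/2125 = 676.899

t(8,11)=2.048 V=676.899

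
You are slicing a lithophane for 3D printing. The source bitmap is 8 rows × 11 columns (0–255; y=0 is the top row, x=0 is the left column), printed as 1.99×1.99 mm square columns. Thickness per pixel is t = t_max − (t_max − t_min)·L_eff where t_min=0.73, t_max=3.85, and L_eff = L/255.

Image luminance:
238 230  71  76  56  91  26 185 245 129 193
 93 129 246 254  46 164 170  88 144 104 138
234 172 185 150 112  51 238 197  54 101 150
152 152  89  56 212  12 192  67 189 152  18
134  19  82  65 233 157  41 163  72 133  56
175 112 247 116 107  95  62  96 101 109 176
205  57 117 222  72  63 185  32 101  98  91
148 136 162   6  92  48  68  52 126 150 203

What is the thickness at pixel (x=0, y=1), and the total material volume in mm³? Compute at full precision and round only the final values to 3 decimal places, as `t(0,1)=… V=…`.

span = t_max - t_min = 3.85 - 0.73 = 3.120
L(0,1) = 93, L_eff = 93/255 = 0.364706
t(0,1) = 3.85 - 3.120·0.364706 = 2.712
Σt over all 8·11 pixels = 433014/2125 ≈ 203.7712941
V = pitch²·Σt = 1.99²·433014/2125 = 806.955

t(0,1)=2.712 V=806.955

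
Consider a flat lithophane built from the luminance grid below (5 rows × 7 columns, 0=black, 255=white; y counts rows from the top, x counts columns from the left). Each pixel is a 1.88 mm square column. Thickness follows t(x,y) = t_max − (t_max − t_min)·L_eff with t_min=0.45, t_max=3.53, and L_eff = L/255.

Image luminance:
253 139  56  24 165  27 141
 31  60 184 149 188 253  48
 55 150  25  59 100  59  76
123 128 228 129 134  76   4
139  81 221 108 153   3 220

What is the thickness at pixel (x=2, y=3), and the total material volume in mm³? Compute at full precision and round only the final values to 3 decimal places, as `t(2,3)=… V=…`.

span = t_max - t_min = 3.53 - 0.45 = 3.080
L(2,3) = 228, L_eff = 228/255 = 0.894118
t(2,3) = 3.53 - 3.080·0.894118 = 0.776
Σt over all 5·7 pixels = 1921913/25500 ≈ 75.3691373
V = pitch²·Σt = 1.88²·1921913/25500 = 266.385

t(2,3)=0.776 V=266.385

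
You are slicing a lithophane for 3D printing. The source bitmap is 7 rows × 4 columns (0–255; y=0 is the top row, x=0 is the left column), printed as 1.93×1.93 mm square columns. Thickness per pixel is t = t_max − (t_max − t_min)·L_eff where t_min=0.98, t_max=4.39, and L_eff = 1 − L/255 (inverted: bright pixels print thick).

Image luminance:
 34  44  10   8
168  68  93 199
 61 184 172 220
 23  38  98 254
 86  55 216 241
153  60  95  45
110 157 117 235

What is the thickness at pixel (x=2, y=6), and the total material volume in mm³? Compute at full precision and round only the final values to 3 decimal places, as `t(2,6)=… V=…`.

span = t_max - t_min = 4.39 - 0.98 = 3.410
L(2,6) = 117, L_eff = 1 - 117/255 = 0.541176 (inverted)
t(2,6) = 4.39 - 3.410·0.541176 = 2.545
Σt over all 7·4 pixels = 451481/6375 ≈ 70.8205490
V = pitch²·Σt = 1.93²·451481/6375 = 263.799

t(2,6)=2.545 V=263.799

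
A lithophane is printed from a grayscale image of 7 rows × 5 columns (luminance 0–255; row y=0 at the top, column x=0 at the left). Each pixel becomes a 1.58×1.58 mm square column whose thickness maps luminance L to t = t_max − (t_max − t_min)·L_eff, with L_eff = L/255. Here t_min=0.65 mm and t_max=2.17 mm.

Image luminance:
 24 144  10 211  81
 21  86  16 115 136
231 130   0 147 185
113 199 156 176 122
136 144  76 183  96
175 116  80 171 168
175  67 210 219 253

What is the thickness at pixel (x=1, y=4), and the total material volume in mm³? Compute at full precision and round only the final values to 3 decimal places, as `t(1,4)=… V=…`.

span = t_max - t_min = 2.17 - 0.65 = 1.520
L(1,4) = 144, L_eff = 144/255 = 0.564706
t(1,4) = 2.17 - 1.520·0.564706 = 1.312
Σt over all 7·5 pixels = 413927/8500 ≈ 48.6972941
V = pitch²·Σt = 1.58²·413927/8500 = 121.568

t(1,4)=1.312 V=121.568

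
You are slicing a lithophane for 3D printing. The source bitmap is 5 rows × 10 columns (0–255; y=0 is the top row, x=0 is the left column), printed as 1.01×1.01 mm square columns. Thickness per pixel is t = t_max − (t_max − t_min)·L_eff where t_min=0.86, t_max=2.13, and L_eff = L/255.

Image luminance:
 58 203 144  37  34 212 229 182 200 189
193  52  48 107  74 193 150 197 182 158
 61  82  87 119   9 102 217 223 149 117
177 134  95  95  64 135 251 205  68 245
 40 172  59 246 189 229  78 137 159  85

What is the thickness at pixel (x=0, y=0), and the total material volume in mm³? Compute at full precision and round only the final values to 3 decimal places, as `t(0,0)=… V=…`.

span = t_max - t_min = 2.13 - 0.86 = 1.270
L(0,0) = 58, L_eff = 58/255 = 0.227451
t(0,0) = 2.13 - 1.270·0.227451 = 1.841
Σt over all 5·10 pixels = 1843133/25500 ≈ 72.2797255
V = pitch²·Σt = 1.01²·1843133/25500 = 73.733

t(0,0)=1.841 V=73.733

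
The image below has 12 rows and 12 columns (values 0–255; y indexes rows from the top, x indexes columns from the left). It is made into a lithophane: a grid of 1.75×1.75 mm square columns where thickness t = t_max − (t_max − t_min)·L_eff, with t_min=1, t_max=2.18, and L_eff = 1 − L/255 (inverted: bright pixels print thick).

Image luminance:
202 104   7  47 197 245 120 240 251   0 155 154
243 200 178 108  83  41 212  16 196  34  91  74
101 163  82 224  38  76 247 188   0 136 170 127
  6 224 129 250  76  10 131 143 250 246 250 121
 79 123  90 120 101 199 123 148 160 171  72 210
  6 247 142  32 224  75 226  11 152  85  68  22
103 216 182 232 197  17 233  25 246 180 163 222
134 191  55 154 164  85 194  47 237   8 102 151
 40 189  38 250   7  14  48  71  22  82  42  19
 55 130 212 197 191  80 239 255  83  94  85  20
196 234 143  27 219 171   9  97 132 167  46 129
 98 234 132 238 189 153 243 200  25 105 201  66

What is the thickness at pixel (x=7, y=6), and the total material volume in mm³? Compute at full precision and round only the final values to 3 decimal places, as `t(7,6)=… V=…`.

t(7,6)=1.116 V=709.225

span = t_max - t_min = 2.18 - 1 = 1.180
L(7,6) = 25, L_eff = 1 - 25/255 = 0.901961 (inverted)
t(7,6) = 2.18 - 1.180·0.901961 = 1.116
Σt over all 12·12 pixels = 984231/4250 ≈ 231.5837647
V = pitch²·Σt = 1.75²·984231/4250 = 709.225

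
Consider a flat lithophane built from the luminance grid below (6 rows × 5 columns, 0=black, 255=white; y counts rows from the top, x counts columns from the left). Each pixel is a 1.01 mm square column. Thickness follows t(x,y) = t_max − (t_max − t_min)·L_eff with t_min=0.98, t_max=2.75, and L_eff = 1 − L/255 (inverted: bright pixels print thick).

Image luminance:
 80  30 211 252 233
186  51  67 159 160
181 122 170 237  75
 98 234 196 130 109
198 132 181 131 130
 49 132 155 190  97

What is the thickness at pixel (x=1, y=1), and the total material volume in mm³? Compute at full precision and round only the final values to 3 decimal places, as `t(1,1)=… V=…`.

t(1,1)=1.334 V=60.976

span = t_max - t_min = 2.75 - 0.98 = 1.770
L(1,1) = 51, L_eff = 1 - 51/255 = 0.800000 (inverted)
t(1,1) = 2.75 - 1.770·0.800000 = 1.334
Σt over all 6·5 pixels = 127021/2125 ≈ 59.7745882
V = pitch²·Σt = 1.01²·127021/2125 = 60.976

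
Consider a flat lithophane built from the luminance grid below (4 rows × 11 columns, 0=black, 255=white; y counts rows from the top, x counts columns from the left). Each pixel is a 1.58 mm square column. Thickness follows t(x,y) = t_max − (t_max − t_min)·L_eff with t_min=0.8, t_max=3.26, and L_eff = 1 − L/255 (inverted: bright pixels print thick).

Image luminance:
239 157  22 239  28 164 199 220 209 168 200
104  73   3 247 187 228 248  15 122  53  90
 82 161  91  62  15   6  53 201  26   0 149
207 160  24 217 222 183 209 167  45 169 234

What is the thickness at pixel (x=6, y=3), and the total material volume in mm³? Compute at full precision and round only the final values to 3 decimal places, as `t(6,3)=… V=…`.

span = t_max - t_min = 3.26 - 0.8 = 2.460
L(6,3) = 209, L_eff = 1 - 209/255 = 0.180392 (inverted)
t(6,3) = 3.26 - 2.460·0.180392 = 2.816
Σt over all 4·11 pixels = 195709/2125 ≈ 92.0983529
V = pitch²·Σt = 1.58²·195709/2125 = 229.914

t(6,3)=2.816 V=229.914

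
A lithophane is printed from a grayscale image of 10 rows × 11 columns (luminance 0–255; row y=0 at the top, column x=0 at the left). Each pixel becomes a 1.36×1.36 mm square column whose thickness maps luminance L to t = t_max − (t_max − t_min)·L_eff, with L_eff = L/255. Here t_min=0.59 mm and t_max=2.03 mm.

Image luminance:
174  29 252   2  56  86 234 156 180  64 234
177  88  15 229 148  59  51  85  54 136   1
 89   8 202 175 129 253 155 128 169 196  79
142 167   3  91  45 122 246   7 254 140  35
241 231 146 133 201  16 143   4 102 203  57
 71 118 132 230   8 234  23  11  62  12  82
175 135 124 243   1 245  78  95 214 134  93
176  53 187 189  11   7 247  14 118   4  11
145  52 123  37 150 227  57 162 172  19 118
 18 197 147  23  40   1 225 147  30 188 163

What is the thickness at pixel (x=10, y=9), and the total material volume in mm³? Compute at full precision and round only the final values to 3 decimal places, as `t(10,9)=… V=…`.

span = t_max - t_min = 2.03 - 0.59 = 1.440
L(10,9) = 163, L_eff = 163/255 = 0.639216
t(10,9) = 2.03 - 1.440·0.639216 = 1.110
Σt over all 10·11 pixels = 25673/170 ≈ 151.0176471
V = pitch²·Σt = 1.36²·25673/170 = 279.322

t(10,9)=1.110 V=279.322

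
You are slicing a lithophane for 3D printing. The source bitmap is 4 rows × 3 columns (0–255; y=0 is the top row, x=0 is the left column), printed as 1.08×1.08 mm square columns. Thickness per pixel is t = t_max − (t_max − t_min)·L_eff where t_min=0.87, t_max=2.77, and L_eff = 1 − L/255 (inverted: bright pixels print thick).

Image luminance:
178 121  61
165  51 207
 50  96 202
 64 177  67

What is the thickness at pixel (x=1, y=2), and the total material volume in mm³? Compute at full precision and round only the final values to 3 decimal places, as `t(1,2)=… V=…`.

t(1,2)=1.585 V=24.683

span = t_max - t_min = 2.77 - 0.87 = 1.900
L(1,2) = 96, L_eff = 1 - 96/255 = 0.623529 (inverted)
t(1,2) = 2.77 - 1.900·0.623529 = 1.585
Σt over all 4·3 pixels = 53963/2550 ≈ 21.1619608
V = pitch²·Σt = 1.08²·53963/2550 = 24.683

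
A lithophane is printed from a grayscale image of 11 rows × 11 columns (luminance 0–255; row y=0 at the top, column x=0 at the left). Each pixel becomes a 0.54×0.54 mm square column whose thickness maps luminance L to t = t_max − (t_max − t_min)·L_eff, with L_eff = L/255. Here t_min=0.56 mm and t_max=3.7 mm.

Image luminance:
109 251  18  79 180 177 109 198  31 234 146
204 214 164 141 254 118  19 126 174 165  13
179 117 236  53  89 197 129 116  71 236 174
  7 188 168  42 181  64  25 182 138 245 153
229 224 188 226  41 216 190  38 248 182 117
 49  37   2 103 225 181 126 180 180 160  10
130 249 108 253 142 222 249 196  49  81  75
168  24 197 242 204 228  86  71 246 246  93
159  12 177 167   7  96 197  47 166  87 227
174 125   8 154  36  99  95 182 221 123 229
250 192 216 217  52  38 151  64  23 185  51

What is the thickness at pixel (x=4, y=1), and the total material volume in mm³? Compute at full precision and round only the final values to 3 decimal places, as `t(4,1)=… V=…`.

t(4,1)=0.572 V=69.321

span = t_max - t_min = 3.7 - 0.56 = 3.140
L(4,1) = 254, L_eff = 254/255 = 0.996078
t(4,1) = 3.7 - 3.140·0.996078 = 0.572
Σt over all 11·11 pixels = 1010337/4250 ≈ 237.7263529
V = pitch²·Σt = 0.54²·1010337/4250 = 69.321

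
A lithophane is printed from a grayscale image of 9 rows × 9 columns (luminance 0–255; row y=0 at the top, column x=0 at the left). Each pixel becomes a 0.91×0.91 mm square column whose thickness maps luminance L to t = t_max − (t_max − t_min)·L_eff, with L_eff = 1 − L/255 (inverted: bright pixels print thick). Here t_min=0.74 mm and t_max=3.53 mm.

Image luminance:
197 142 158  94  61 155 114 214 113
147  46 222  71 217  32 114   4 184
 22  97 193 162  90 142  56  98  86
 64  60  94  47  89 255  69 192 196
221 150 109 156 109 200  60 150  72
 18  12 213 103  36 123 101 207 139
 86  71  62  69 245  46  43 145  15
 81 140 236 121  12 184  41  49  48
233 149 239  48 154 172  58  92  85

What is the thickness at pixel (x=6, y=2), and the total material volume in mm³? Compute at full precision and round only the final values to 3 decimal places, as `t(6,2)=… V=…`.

span = t_max - t_min = 3.53 - 0.74 = 2.790
L(6,2) = 56, L_eff = 1 - 56/255 = 0.780392 (inverted)
t(6,2) = 3.53 - 2.790·0.780392 = 1.353
Σt over all 9·9 pixels = 138369/850 ≈ 162.7870588
V = pitch²·Σt = 0.91²·138369/850 = 134.804

t(6,2)=1.353 V=134.804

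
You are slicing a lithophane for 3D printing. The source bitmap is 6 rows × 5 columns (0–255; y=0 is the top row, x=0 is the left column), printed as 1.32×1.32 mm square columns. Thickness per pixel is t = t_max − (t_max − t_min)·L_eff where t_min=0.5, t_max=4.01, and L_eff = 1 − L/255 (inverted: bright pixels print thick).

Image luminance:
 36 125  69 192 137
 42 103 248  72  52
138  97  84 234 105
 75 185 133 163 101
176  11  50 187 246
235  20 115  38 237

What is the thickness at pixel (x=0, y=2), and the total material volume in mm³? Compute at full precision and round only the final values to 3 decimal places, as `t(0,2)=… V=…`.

span = t_max - t_min = 4.01 - 0.5 = 3.510
L(0,2) = 138, L_eff = 1 - 138/255 = 0.458824 (inverted)
t(0,2) = 4.01 - 3.510·0.458824 = 2.400
Σt over all 6·5 pixels = 66.012
V = pitch²·Σt = 1.32²·66.012 = 115.019

t(0,2)=2.400 V=115.019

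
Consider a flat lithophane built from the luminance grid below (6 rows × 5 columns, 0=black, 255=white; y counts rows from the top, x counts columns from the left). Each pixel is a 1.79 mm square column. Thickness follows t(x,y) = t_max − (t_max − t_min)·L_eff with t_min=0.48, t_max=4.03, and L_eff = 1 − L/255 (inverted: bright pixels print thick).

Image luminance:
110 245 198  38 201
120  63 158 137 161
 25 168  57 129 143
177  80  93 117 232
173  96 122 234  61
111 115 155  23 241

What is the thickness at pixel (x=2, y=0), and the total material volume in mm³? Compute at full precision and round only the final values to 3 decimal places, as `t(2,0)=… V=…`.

span = t_max - t_min = 4.03 - 0.48 = 3.550
L(2,0) = 198, L_eff = 1 - 198/255 = 0.223529 (inverted)
t(2,0) = 4.03 - 3.550·0.223529 = 3.236
Σt over all 6·5 pixels = 356233/5100 ≈ 69.8496078
V = pitch²·Σt = 1.79²·356233/5100 = 223.805

t(2,0)=3.236 V=223.805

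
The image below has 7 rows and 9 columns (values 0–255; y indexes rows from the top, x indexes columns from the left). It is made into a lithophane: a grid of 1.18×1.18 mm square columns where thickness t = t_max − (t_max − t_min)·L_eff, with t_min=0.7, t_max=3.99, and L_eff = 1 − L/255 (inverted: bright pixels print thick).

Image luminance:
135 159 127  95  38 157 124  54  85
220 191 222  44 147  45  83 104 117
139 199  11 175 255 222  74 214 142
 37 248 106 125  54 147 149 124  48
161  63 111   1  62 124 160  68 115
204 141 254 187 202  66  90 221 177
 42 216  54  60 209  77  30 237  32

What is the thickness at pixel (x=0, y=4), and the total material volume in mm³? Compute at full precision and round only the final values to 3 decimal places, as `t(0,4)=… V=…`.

span = t_max - t_min = 3.99 - 0.7 = 3.290
L(0,4) = 161, L_eff = 1 - 161/255 = 0.368627 (inverted)
t(0,4) = 3.99 - 3.290·0.368627 = 2.777
Σt over all 7·9 pixels = 124999/850 ≈ 147.0576471
V = pitch²·Σt = 1.18²·124999/850 = 204.763

t(0,4)=2.777 V=204.763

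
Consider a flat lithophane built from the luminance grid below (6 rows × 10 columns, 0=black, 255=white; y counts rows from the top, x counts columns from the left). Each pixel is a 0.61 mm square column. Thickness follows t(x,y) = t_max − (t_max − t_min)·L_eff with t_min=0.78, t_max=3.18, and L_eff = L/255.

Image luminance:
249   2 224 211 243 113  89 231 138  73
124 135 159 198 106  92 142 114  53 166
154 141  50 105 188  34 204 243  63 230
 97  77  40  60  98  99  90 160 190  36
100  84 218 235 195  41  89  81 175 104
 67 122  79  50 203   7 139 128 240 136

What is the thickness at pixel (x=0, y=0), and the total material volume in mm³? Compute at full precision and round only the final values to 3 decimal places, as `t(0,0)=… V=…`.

t(0,0)=0.836 V=43.981

span = t_max - t_min = 3.18 - 0.78 = 2.400
L(0,0) = 249, L_eff = 249/255 = 0.976471
t(0,0) = 3.18 - 2.400·0.976471 = 0.836
Σt over all 6·10 pixels = 50234/425 ≈ 118.1976471
V = pitch²·Σt = 0.61²·50234/425 = 43.981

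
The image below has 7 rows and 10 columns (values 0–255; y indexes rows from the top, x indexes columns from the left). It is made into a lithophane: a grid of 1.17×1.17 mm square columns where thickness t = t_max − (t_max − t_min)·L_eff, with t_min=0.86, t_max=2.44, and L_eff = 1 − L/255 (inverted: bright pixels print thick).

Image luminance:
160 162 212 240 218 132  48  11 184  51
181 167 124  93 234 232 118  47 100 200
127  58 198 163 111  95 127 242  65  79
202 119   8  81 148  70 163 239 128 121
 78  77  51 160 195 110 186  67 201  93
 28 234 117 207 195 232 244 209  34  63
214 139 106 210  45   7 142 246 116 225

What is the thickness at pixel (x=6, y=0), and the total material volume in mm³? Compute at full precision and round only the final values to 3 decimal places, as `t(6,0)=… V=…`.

span = t_max - t_min = 2.44 - 0.86 = 1.580
L(6,0) = 48, L_eff = 1 - 48/255 = 0.811765 (inverted)
t(6,0) = 2.44 - 1.580·0.811765 = 1.157
Σt over all 7·10 pixels = 1532981/12750 ≈ 120.2338039
V = pitch²·Σt = 1.17²·1532981/12750 = 164.588

t(6,0)=1.157 V=164.588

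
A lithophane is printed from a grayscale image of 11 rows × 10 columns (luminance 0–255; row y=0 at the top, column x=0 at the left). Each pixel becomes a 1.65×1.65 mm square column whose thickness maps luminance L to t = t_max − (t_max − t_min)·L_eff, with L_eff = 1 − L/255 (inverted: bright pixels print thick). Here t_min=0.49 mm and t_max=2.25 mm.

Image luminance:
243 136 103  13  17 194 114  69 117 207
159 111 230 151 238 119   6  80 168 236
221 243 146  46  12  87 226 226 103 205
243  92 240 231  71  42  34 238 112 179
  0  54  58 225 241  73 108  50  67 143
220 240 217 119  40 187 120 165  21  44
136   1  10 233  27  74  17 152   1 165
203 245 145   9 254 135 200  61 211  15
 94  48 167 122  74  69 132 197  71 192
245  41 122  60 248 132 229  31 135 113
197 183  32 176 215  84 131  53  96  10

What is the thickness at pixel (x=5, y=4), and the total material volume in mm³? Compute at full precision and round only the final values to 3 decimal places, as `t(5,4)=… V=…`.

span = t_max - t_min = 2.25 - 0.49 = 1.760
L(5,4) = 73, L_eff = 1 - 73/255 = 0.713725 (inverted)
t(5,4) = 2.25 - 1.760·0.713725 = 0.994
Σt over all 11·10 pixels = 113377/750 ≈ 151.1693333
V = pitch²·Σt = 1.65²·113377/750 = 411.559

t(5,4)=0.994 V=411.559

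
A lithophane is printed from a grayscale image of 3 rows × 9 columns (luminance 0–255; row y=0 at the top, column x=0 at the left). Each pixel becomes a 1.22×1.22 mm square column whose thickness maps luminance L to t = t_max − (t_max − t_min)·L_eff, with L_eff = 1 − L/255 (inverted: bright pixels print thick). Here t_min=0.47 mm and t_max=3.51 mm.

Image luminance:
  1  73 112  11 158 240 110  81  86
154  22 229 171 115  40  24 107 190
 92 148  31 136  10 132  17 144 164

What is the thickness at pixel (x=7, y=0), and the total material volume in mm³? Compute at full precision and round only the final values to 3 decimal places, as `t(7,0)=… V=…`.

t(7,0)=1.436 V=68.536

span = t_max - t_min = 3.51 - 0.47 = 3.040
L(7,0) = 81, L_eff = 1 - 81/255 = 0.682353 (inverted)
t(7,0) = 3.51 - 3.040·0.682353 = 1.436
Σt over all 3·9 pixels = 1174187/25500 ≈ 46.0465490
V = pitch²·Σt = 1.22²·1174187/25500 = 68.536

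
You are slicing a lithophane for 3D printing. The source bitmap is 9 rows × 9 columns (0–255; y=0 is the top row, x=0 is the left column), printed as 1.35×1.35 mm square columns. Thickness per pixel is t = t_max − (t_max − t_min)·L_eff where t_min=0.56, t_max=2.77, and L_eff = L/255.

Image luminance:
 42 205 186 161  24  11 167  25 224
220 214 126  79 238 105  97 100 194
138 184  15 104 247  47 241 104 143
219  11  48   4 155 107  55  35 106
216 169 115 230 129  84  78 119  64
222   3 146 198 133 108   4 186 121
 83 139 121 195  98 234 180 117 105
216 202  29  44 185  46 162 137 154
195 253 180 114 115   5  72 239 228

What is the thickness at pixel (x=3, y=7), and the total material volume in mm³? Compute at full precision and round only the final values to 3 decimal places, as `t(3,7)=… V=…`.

t(3,7)=2.389 V=242.214

span = t_max - t_min = 2.77 - 0.56 = 2.210
L(3,7) = 44, L_eff = 44/255 = 0.172549
t(3,7) = 2.77 - 2.210·0.172549 = 2.389
Σt over all 9·9 pixels = 132.902
V = pitch²·Σt = 1.35²·132.902 = 242.214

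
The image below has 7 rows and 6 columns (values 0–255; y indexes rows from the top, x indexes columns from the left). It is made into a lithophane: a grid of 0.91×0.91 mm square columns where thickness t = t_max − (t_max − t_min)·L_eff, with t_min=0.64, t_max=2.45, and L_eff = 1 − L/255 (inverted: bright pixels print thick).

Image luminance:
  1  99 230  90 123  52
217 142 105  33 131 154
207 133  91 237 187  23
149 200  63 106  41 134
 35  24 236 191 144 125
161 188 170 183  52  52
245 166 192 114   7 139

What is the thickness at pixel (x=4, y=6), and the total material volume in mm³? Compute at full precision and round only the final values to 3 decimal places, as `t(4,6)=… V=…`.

t(4,6)=0.690 V=53.835

span = t_max - t_min = 2.45 - 0.64 = 1.810
L(4,6) = 7, L_eff = 1 - 7/255 = 0.972549 (inverted)
t(4,6) = 2.45 - 1.810·0.972549 = 0.690
Σt over all 7·6 pixels = 24379/375 ≈ 65.0106667
V = pitch²·Σt = 0.91²·24379/375 = 53.835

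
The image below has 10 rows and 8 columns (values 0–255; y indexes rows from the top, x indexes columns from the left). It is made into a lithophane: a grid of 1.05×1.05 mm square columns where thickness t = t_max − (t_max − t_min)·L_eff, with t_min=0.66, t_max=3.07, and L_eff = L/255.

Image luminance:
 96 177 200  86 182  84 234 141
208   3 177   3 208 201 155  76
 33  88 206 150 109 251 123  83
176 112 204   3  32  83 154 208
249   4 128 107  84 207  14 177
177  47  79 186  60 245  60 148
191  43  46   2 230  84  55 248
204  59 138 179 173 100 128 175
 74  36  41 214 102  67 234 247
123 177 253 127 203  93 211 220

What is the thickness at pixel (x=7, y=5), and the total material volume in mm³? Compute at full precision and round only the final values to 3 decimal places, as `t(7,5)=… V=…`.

t(7,5)=1.671 V=159.335

span = t_max - t_min = 3.07 - 0.66 = 2.410
L(7,5) = 148, L_eff = 148/255 = 0.580392
t(7,5) = 3.07 - 2.410·0.580392 = 1.671
Σt over all 10·8 pixels = 245687/1700 ≈ 144.5217647
V = pitch²·Σt = 1.05²·245687/1700 = 159.335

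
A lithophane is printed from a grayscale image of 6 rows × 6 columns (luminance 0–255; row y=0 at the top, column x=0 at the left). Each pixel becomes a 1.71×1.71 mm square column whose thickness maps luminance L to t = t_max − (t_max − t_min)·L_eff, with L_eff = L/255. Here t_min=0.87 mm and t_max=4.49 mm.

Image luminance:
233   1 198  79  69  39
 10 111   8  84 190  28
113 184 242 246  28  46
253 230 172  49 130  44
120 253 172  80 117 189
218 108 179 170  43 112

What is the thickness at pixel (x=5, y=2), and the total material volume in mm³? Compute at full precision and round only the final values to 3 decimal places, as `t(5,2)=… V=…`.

span = t_max - t_min = 4.49 - 0.87 = 3.620
L(5,2) = 46, L_eff = 46/255 = 0.180392
t(5,2) = 4.49 - 3.620·0.180392 = 3.837
Σt over all 6·6 pixels = 206287/2125 ≈ 97.0762353
V = pitch²·Σt = 1.71²·206287/2125 = 283.861

t(5,2)=3.837 V=283.861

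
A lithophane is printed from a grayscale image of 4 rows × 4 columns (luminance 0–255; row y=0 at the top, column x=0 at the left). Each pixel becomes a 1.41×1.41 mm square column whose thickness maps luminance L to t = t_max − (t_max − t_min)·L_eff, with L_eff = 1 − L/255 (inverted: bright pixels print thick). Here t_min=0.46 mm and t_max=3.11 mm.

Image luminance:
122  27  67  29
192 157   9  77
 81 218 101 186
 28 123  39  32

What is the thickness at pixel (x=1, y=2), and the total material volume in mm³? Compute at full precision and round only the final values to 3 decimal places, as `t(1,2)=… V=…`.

t(1,2)=2.725 V=45.375

span = t_max - t_min = 3.11 - 0.46 = 2.650
L(1,2) = 218, L_eff = 1 - 218/255 = 0.145098 (inverted)
t(1,2) = 3.11 - 2.650·0.145098 = 2.725
Σt over all 4·4 pixels = 388/17 ≈ 22.8235294
V = pitch²·Σt = 1.41²·388/17 = 45.375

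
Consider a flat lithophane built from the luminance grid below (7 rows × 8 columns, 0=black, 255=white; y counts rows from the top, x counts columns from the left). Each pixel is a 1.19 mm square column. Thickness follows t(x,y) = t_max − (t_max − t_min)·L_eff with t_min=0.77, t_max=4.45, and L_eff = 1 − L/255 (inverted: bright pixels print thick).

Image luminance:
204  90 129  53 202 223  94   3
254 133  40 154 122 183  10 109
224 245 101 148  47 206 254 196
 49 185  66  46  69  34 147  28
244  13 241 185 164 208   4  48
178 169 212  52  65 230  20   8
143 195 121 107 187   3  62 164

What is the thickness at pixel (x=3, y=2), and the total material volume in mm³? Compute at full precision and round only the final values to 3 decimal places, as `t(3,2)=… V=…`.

span = t_max - t_min = 4.45 - 0.77 = 3.680
L(3,2) = 148, L_eff = 1 - 148/255 = 0.419608 (inverted)
t(3,2) = 4.45 - 3.680·0.419608 = 2.906
Σt over all 7·8 pixels = 308474/2125 ≈ 145.1642353
V = pitch²·Σt = 1.19²·308474/2125 = 205.567

t(3,2)=2.906 V=205.567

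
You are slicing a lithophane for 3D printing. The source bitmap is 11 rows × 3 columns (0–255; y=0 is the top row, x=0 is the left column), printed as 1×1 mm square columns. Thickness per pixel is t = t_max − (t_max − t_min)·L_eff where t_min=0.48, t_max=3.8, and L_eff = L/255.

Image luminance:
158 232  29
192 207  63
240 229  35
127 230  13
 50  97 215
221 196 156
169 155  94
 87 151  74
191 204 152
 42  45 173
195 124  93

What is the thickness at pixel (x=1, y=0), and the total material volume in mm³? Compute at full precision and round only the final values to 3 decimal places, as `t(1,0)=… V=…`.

t(1,0)=0.779 V=65.002

span = t_max - t_min = 3.8 - 0.48 = 3.320
L(1,0) = 232, L_eff = 232/255 = 0.909804
t(1,0) = 3.8 - 3.320·0.909804 = 0.779
Σt over all 11·3 pixels = 414388/6375 ≈ 65.0020392
V = pitch²·Σt = 1²·414388/6375 = 65.002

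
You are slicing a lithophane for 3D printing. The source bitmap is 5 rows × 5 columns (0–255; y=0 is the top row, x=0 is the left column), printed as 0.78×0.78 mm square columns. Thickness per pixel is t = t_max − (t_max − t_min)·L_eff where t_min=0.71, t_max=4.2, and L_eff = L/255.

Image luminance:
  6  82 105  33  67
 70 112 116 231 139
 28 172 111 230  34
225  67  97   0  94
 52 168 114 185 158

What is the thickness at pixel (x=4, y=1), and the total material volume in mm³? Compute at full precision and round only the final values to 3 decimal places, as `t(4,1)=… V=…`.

span = t_max - t_min = 4.2 - 0.71 = 3.490
L(4,1) = 139, L_eff = 139/255 = 0.545098
t(4,1) = 4.2 - 3.490·0.545098 = 2.298
Σt over all 5·5 pixels = 434149/6375 ≈ 68.1018039
V = pitch²·Σt = 0.78²·434149/6375 = 41.433

t(4,1)=2.298 V=41.433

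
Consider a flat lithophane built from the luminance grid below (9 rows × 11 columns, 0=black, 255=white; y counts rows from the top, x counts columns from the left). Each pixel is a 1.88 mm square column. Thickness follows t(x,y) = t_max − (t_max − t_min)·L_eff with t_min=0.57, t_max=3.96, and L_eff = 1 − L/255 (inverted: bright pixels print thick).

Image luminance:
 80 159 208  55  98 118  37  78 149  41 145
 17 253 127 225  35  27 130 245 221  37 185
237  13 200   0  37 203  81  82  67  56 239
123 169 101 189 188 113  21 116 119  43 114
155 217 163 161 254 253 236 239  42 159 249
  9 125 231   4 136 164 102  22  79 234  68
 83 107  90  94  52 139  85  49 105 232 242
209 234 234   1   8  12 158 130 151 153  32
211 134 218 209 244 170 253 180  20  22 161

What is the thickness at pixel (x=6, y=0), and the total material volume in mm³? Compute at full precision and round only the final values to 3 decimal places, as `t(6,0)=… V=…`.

span = t_max - t_min = 3.96 - 0.57 = 3.390
L(6,0) = 37, L_eff = 1 - 37/255 = 0.854902 (inverted)
t(6,0) = 3.96 - 3.390·0.854902 = 1.062
Σt over all 9·11 pixels = 96896/425 ≈ 227.9905882
V = pitch²·Σt = 1.88²·96896/425 = 805.810

t(6,0)=1.062 V=805.810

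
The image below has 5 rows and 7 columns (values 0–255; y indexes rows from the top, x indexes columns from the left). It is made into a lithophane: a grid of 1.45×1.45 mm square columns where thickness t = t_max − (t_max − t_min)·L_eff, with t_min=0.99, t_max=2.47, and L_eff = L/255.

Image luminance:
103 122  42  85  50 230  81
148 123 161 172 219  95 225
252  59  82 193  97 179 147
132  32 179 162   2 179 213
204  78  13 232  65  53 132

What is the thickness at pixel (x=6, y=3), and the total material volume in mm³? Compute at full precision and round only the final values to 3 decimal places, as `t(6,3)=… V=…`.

t(6,3)=1.234 V=126.348

span = t_max - t_min = 2.47 - 0.99 = 1.480
L(6,3) = 213, L_eff = 213/255 = 0.835294
t(6,3) = 2.47 - 1.480·0.835294 = 1.234
Σt over all 5·7 pixels = 1532407/25500 ≈ 60.0943922
V = pitch²·Σt = 1.45²·1532407/25500 = 126.348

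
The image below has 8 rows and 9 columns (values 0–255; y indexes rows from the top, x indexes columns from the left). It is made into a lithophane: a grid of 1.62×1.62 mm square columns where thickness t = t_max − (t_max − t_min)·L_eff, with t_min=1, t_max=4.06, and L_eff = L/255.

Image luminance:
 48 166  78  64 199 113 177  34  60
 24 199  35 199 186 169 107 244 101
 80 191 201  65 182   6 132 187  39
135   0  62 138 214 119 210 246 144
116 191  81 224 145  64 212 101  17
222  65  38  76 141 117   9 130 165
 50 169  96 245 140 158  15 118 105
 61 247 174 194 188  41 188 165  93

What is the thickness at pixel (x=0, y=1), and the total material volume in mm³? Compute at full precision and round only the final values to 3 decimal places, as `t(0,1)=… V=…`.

span = t_max - t_min = 4.06 - 1 = 3.060
L(0,1) = 24, L_eff = 24/255 = 0.094118
t(0,1) = 4.06 - 3.060·0.094118 = 3.772
Σt over all 8·9 pixels = 182.94
V = pitch²·Σt = 1.62²·182.94 = 480.108

t(0,1)=3.772 V=480.108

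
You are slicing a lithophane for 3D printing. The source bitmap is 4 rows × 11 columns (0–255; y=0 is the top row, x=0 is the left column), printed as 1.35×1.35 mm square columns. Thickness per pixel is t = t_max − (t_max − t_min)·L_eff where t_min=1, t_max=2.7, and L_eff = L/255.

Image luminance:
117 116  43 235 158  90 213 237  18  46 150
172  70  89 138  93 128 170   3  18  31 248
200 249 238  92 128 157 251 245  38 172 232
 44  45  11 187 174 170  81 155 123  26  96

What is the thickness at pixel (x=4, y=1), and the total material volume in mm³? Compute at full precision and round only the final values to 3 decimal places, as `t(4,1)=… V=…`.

span = t_max - t_min = 2.7 - 1 = 1.700
L(4,1) = 93, L_eff = 93/255 = 0.364706
t(4,1) = 2.7 - 1.700·0.364706 = 2.080
Σt over all 4·11 pixels = 80.82
V = pitch²·Σt = 1.35²·80.82 = 147.294

t(4,1)=2.080 V=147.294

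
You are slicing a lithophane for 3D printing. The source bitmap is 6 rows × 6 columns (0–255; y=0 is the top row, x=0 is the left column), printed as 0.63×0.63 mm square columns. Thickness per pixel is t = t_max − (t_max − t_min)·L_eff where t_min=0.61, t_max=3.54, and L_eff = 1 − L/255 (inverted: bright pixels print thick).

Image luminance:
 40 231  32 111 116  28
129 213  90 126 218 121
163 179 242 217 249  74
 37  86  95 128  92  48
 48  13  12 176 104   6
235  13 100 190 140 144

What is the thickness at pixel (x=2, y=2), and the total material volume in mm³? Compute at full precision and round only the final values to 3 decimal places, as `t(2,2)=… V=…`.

t(2,2)=3.391 V=28.080

span = t_max - t_min = 3.54 - 0.61 = 2.930
L(2,2) = 242, L_eff = 1 - 242/255 = 0.050980 (inverted)
t(2,2) = 3.54 - 2.930·0.050980 = 3.391
Σt over all 6·6 pixels = 902029/12750 ≈ 70.7473725
V = pitch²·Σt = 0.63²·902029/12750 = 28.080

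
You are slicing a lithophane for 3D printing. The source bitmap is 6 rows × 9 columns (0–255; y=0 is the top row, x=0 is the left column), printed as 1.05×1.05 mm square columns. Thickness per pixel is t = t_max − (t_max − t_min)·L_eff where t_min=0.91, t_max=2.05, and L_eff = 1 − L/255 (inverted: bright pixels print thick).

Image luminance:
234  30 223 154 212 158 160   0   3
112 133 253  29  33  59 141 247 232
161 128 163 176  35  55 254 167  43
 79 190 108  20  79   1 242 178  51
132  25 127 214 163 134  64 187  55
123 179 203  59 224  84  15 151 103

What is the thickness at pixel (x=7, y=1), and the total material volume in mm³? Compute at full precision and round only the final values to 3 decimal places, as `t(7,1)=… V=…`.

t(7,1)=2.014 V=87.619

span = t_max - t_min = 2.05 - 0.91 = 1.140
L(7,1) = 247, L_eff = 1 - 247/255 = 0.031373 (inverted)
t(7,1) = 2.05 - 1.140·0.031373 = 2.014
Σt over all 6·9 pixels = 33776/425 ≈ 79.4729412
V = pitch²·Σt = 1.05²·33776/425 = 87.619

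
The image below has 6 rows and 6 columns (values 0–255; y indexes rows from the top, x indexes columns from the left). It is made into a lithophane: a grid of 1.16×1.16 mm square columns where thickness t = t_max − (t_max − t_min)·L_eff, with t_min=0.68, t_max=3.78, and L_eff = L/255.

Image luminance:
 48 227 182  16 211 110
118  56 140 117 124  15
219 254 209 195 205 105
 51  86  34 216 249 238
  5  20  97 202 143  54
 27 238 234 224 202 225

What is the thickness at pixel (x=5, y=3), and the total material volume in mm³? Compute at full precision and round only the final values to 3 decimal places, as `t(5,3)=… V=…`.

span = t_max - t_min = 3.78 - 0.68 = 3.100
L(5,3) = 238, L_eff = 238/255 = 0.933333
t(5,3) = 3.78 - 3.100·0.933333 = 0.887
Σt over all 6·6 pixels = 94514/1275 ≈ 74.1286275
V = pitch²·Σt = 1.16²·94514/1275 = 99.747

t(5,3)=0.887 V=99.747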